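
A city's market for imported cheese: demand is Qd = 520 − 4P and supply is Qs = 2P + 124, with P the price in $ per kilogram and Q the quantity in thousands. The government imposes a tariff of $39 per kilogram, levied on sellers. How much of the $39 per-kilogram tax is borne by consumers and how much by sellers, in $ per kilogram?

Before the tax: set 520 − 4P = 2P + 124 → P* = $66, Q* = 256.
With the tax collected from sellers, supply shifts: Qs = 2(P − 39) + 124.
Solving gives Q = 204 with consumers paying $79 and sellers receiving $40 (the $39 wedge).
Burden on consumers: $13; on sellers: $26. (They sum to $39.)
The less price-elastic side of the market bears the larger share of a per-unit tax.

Consumers bear $13 per kilogram; sellers bear $26 per kilogram.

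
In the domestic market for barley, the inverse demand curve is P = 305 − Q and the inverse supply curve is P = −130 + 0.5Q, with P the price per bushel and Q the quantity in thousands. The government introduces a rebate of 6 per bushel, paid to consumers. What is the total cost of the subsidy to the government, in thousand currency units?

Government outlay = 1764 thousand.

Inverting to Q(P) form: Qd = 305 − P; Qs = 2P + 260.
Without the subsidy, 305 − P = 2P + 260 gives 3P = 45, so P* = 15 and Q* = 290.
With a per-unit subsidy paid to consumers, each effectively pays P − 6, so demand becomes Qd = 305 − (P − 6).
Solving gives Q = 294 with consumers paying 11 and sellers receiving 17 (the 6 wedge).
Outlay = t · Q = 6 · 294 = 1764.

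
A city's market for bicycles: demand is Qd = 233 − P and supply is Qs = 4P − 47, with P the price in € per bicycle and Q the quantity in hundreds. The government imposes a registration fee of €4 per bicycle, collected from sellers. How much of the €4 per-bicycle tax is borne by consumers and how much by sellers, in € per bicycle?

Consumers bear €3.2 per bicycle; sellers bear €0.8 per bicycle.

Before the tax: set 233 − P = 4P − 47 → P* = €56, Q* = 177.
With the tax collected from sellers, supply shifts: Qs = 4(P − 4) − 47.
New equilibrium: consumers pay €59.2, sellers receive €55.2, Q = 173.8. (Wedge: Pb − Ps = 4.)
Burden on consumers: €3.2; on sellers: €0.8. (They sum to €4.)
The less price-elastic side of the market bears the larger share of a per-unit tax.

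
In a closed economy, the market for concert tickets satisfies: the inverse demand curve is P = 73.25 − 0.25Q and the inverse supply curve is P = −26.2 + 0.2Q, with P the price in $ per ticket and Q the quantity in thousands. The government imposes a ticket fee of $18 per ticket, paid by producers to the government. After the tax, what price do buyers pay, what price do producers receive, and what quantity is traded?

Buyers pay $28; producers receive $10; quantity = 181.

Rewrite in direct form: Qd = 293 − 4P and Qs = 5P + 131.
Before the tax: set 293 − 4P = 5P + 131 → P* = $18, Q* = 221.
With the tax collected from producers, supply shifts: Qs = 5(P − 18) + 131.
Solving gives Q = 181 with buyers paying $28 and producers receiving $10 (the $18 wedge).
The less price-elastic side of the market bears the larger share of a per-unit tax.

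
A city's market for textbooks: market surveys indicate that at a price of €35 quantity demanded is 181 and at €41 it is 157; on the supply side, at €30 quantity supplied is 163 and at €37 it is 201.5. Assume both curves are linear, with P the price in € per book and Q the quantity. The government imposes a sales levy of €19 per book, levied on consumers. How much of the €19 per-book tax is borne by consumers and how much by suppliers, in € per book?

Consumers bear €11 per book; suppliers bear €8 per book.

Demand slope: (157 − 181)/(41 − 35) = -4, so Qd = 321 − 4P.
Supply slope: (201.5 − 163)/(37 − 30) = 5.5, so Qs = 5.5P − 2.
Before the tax: set 321 − 4P = 5.5P − 2 → P* = €34, Q* = 185.
With the tax collected from consumers, demand (in seller-price terms) shifts: Qd = 321 − 4(P + 19).
Solving gives Q = 141 with consumers paying €45 and suppliers receiving €26 (the €19 wedge).
Burden on consumers: €11; on suppliers: €8. (They sum to €19.)
The less price-elastic side of the market bears the larger share of a per-unit tax.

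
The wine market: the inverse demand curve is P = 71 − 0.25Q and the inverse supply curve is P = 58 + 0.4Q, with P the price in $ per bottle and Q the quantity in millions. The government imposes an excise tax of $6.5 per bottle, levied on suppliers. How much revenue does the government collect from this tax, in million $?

Rewrite in direct form: Qd = 284 − 4P and Qs = 2.5P − 145.
Without the tax, 284 − 4P = 2.5P − 145 gives 6.5P = 429, so P* = $66 and Q* = 20.
With the tax collected from suppliers, supply shifts: Qs = 2.5(P − 6.5) − 145.
New equilibrium: consumers pay $68.5, suppliers receive $62, Q = 10. (Wedge: Pb − Ps = 6.5.)
Revenue = t · Q = 6.5 · 10 = $65.

Tax revenue = $65 million.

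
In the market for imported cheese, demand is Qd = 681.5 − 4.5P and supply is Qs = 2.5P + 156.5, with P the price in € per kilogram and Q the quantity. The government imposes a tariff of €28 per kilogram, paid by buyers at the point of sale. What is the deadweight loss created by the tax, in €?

Deadweight loss = €630.

Before the tax: set 681.5 − 4.5P = 2.5P + 156.5 → P* = €75, Q* = 344.
With the tax collected from buyers, demand (in seller-price terms) shifts: Qd = 681.5 − 4.5(P + 28).
New equilibrium: buyers pay €85, producers receive €57, Q = 299. (Wedge: Pb − Ps = 28.)
Quantity falls by |ΔQ| = |344 − 299| = 45.
DWL = ½ · t · |ΔQ| = ½ · 28 · 45 = €630.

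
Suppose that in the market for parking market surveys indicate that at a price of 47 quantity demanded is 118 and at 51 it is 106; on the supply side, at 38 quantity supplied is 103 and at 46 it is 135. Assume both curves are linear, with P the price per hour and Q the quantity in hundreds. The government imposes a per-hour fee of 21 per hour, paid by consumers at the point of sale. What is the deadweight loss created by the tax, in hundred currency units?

Deadweight loss = 378 hundred.

Demand slope: (106 − 118)/(51 − 47) = -3, so Qd = 259 − 3P.
Supply slope: (135 − 103)/(46 − 38) = 4, so Qs = 4P − 49.
Without the tax, 259 − 3P = 4P − 49 gives 7P = 308, so P* = 44 and Q* = 127.
With the tax collected from consumers, demand (in seller-price terms) shifts: Qd = 259 − 3(P + 21).
Solving gives Q = 91 with consumers paying 56 and sellers receiving 35 (the 21 wedge).
Quantity falls by |ΔQ| = |127 − 91| = 36.
DWL = ½ · t · |ΔQ| = ½ · 21 · 36 = 378.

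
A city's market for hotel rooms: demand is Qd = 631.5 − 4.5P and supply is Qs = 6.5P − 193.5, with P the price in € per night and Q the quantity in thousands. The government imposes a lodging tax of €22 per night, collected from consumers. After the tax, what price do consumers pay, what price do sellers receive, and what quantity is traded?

Consumers pay €88; sellers receive €66; quantity = 235.5.

Without the tax, 631.5 − 4.5P = 6.5P − 193.5 gives 11P = 825, so P* = €75 and Q* = 294.
With the tax collected from consumers, demand (in seller-price terms) shifts: Qd = 631.5 − 4.5(P + 22).
Solving gives Q = 235.5 with consumers paying €88 and sellers receiving €66 (the €22 wedge).
The less price-elastic side of the market bears the larger share of a per-unit tax.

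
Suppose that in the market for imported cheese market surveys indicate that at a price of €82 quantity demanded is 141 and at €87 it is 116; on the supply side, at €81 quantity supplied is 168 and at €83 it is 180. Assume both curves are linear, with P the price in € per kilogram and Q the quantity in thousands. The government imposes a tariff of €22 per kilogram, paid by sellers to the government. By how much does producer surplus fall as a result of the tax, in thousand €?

Producer surplus falls by €1260 thousand.

Demand slope: (116 − 141)/(87 − 82) = -5, so Qd = 551 − 5P.
Supply slope: (180 − 168)/(83 − 81) = 6, so Qs = 6P − 318.
Without the tax, 551 − 5P = 6P − 318 gives 11P = 869, so P* = €79 and Q* = 156.
With the tax collected from sellers, supply shifts: Qs = 6(P − 22) − 318.
New equilibrium: consumers pay €91, sellers receive €69, Q = 96. (Wedge: Pb − Ps = 22.)
ΔPS is the trapezoid between Q = 96 and Q = 156 of height €10: ½ · (156 + 96) · 10 = €1260.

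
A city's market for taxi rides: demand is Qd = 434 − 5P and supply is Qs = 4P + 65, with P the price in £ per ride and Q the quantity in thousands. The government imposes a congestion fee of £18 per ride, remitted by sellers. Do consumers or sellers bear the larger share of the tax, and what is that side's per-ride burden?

Sellers bear the larger share: £10 per ride.

Before the tax: set 434 − 5P = 4P + 65 → P* = £41, Q* = 229.
With the tax collected from sellers, supply shifts: Qs = 4(P − 18) + 65.
New equilibrium: consumers pay £49, sellers receive £31, Q = 189. (Wedge: Pb − Ps = 18.)
Per-ride burden: consumers £8, sellers £10.
Sellers take the larger share because supply is less price-elastic here (demand slope 5 vs supply slope 4).
The less price-elastic side of the market bears the larger share of a per-unit tax.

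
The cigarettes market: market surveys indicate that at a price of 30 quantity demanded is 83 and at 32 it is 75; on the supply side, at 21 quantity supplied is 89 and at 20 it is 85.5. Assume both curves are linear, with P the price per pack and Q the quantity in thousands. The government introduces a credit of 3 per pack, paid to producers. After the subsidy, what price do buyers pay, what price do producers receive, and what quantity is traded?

Buyers pay 23.6; producers receive 26.6; quantity = 108.6.

Demand slope: (75 − 83)/(32 − 30) = -4, so Qd = 203 − 4P.
Supply slope: (85.5 − 89)/(20 − 21) = 3.5, so Qs = 3.5P + 15.5.
Without the subsidy, 203 − 4P = 3.5P + 15.5 gives 7.5P = 187.5, so P* = 25 and Q* = 103.
With a per-unit subsidy paid to producers, each receives P + 3 per unit sold, so supply becomes Qs = 3.5(P + 3) + 15.5.
New equilibrium: buyers pay 23.6, producers receive 26.6, Q = 108.6. (Wedge: Pb − Ps = −3.)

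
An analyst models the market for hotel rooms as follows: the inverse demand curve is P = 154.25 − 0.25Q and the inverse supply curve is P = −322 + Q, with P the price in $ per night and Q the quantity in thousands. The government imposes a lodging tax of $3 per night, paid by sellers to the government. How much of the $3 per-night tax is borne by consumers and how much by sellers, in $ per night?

Inverting to Q(P) form: Qd = 617 − 4P; Qs = P + 322.
Before the tax: set 617 − 4P = P + 322 → P* = $59, Q* = 381.
With the tax collected from sellers, supply shifts: Qs = (P − 3) + 322.
Solving gives Q = 378.6 with consumers paying $59.6 and sellers receiving $56.6 (the $3 wedge).
Burden on consumers: $0.6; on sellers: $2.4. (They sum to $3.)
The less price-elastic side of the market bears the larger share of a per-unit tax.

Consumers bear $0.6 per night; sellers bear $2.4 per night.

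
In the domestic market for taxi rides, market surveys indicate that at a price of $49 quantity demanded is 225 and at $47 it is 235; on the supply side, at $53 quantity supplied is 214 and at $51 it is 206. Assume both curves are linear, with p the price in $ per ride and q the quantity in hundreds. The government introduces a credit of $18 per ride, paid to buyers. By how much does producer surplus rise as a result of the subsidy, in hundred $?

Demand slope: (235 − 225)/(47 − 49) = -5, so qd = 470 − 5p.
Supply slope: (206 − 214)/(51 − 53) = 4, so qs = 4p + 2.
Without the subsidy, 470 − 5p = 4p + 2 gives 9p = 468, so p* = $52 and q* = 210.
With a per-unit subsidy paid to buyers, each effectively pays p − 18, so demand becomes qd = 470 − 5(p − 18).
Solving gives q = 250 with buyers paying $44 and producers receiving $62 (the $18 wedge).
ΔPS is the trapezoid between Q = 250 and Q = 210 of height $10: ½ · (210 + 250) · 10 = $2300.

Producer surplus rises by $2300 hundred.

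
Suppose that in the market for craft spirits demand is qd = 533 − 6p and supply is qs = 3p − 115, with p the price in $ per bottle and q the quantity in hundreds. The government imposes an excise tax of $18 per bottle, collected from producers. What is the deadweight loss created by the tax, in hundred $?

Deadweight loss = $324 hundred.

Before the tax: set 533 − 6p = 3p − 115 → p* = $72, q* = 101.
With the tax collected from producers, supply shifts: qs = 3(p − 18) − 115.
Solving gives q = 65 with consumers paying $78 and producers receiving $60 (the $18 wedge).
Quantity falls by |ΔQ| = |101 − 65| = 36.
DWL = ½ · t · |ΔQ| = ½ · 18 · 36 = $324.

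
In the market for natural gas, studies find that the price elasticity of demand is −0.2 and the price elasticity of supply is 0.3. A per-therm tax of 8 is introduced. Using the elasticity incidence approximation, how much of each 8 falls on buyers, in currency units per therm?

Buyers bear ≈ 4.8 per therm.

Incidence ratio: buyers' share ≈ εs / (εs + |εd|) = 0.3 / (0.3 + 0.2) = 0.6.
So buyers bear ≈ 0.6 × 8 = 4.8; producers bear 3.2.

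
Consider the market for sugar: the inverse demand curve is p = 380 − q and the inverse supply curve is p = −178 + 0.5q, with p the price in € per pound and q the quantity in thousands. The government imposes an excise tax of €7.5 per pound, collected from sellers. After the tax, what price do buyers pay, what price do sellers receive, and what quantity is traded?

Inverting to q(p) form: qd = 380 − p; qs = 2p + 356.
Before the tax: set 380 − p = 2p + 356 → p* = €8, q* = 372.
With the tax collected from sellers, supply shifts: qs = 2(p − 7.5) + 356.
New equilibrium: buyers pay €13, sellers receive €5.5, q = 367. (Wedge: pb − ps = 7.5.)

Buyers pay €13; sellers receive €5.5; quantity = 367.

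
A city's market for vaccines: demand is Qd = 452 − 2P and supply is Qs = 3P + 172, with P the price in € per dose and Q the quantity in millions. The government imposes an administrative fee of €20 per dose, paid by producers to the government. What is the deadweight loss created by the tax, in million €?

Deadweight loss = €240 million.

Before the tax: set 452 − 2P = 3P + 172 → P* = €56, Q* = 340.
With the tax collected from producers, supply shifts: Qs = 3(P − 20) + 172.
Solving gives Q = 316 with buyers paying €68 and producers receiving €48 (the €20 wedge).
Quantity falls by |ΔQ| = |340 − 316| = 24.
DWL = ½ · t · |ΔQ| = ½ · 20 · 24 = €240.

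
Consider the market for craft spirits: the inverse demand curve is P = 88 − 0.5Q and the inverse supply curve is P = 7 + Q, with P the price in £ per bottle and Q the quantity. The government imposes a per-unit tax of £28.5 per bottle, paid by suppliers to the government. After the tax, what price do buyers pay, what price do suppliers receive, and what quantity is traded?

Buyers pay £70.5; suppliers receive £42; quantity = 35.

Inverting to Q(P) form: Qd = 176 − 2P; Qs = P − 7.
Without the tax, 176 − 2P = P − 7 gives 3P = 183, so P* = £61 and Q* = 54.
With the tax collected from suppliers, supply shifts: Qs = (P − 28.5) − 7.
Solving gives Q = 35 with buyers paying £70.5 and suppliers receiving £42 (the £28.5 wedge).
The less price-elastic side of the market bears the larger share of a per-unit tax.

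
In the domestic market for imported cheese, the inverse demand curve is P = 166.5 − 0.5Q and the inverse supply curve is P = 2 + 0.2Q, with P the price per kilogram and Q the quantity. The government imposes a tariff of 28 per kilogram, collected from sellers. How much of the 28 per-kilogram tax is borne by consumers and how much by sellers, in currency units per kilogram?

Consumers bear 20 per kilogram; sellers bear 8 per kilogram.

Rewrite in direct form: Qd = 333 − 2P and Qs = 5P − 10.
Before the tax: set 333 − 2P = 5P − 10 → P* = 49, Q* = 235.
With the tax collected from sellers, supply shifts: Qs = 5(P − 28) − 10.
New equilibrium: consumers pay 69, sellers receive 41, Q = 195. (Wedge: Pb − Ps = 28.)
Burden on consumers: 20; on sellers: 8. (They sum to 28.)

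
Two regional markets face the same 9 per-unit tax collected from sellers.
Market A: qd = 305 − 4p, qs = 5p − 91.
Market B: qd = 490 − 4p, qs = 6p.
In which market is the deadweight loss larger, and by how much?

Market A: pre-tax p* = 44, q* = 129; post-tax q = 109; deadweight loss = 90.
Market B: pre-tax p* = 49, q* = 294; post-tax q = 272.4; deadweight loss = 97.2.
Difference: 90 vs 97.2 → market B is larger by 7.2.

Market B, by 7.2.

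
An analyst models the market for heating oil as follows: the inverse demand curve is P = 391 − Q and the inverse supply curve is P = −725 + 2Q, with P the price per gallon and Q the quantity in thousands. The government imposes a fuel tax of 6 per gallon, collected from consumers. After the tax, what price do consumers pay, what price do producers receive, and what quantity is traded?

Rewrite in direct form: Qd = 391 − P and Qs = 0.5P + 362.5.
Before the tax: set 391 − P = 0.5P + 362.5 → P* = 19, Q* = 372.
With the tax collected from consumers, demand (in seller-price terms) shifts: Qd = 391 − (P + 6).
New equilibrium: consumers pay 21, producers receive 15, Q = 370. (Wedge: Pb − Ps = 6.)

Consumers pay 21; producers receive 15; quantity = 370.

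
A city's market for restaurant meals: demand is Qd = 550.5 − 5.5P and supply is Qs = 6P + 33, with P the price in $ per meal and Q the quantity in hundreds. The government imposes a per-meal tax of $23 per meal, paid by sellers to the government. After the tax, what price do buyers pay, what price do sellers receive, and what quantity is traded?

Without the tax, 550.5 − 5.5P = 6P + 33 gives 11.5P = 517.5, so P* = $45 and Q* = 303.
With the tax collected from sellers, supply shifts: Qs = 6(P − 23) + 33.
Solving gives Q = 237 with buyers paying $57 and sellers receiving $34 (the $23 wedge).

Buyers pay $57; sellers receive $34; quantity = 237.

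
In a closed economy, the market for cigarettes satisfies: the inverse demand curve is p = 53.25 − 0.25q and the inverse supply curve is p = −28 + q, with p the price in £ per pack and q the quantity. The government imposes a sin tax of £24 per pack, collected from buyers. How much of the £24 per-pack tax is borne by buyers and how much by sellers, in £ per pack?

Rewrite in direct form: qd = 213 − 4p and qs = p + 28.
Without the tax, 213 − 4p = p + 28 gives 5p = 185, so p* = £37 and q* = 65.
With the tax collected from buyers, demand (in seller-price terms) shifts: qd = 213 − 4(p + 24).
Solving gives q = 45.8 with buyers paying £41.8 and sellers receiving £17.8 (the £24 wedge).
Burden on buyers: £4.8; on sellers: £19.2. (They sum to £24.)
The less price-elastic side of the market bears the larger share of a per-unit tax.

Buyers bear £4.8 per pack; sellers bear £19.2 per pack.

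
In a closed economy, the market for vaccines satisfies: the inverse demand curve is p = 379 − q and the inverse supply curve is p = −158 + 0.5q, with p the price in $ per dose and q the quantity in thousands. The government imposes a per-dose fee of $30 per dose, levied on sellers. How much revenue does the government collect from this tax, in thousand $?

Rewrite in direct form: qd = 379 − p and qs = 2p + 316.
Without the tax, 379 − p = 2p + 316 gives 3p = 63, so p* = $21 and q* = 358.
With the tax collected from sellers, supply shifts: qs = 2(p − 30) + 316.
New equilibrium: buyers pay $41, sellers receive $11, q = 338. (Wedge: pb − ps = 30.)
Revenue = t · Q = 30 · 338 = $10140.

Tax revenue = $10140 thousand.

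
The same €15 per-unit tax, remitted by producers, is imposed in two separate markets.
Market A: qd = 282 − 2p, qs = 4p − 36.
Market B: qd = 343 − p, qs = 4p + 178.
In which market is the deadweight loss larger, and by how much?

Market A: pre-tax p* = €53, q* = 176; post-tax q = 156; deadweight loss = €150.
Market B: pre-tax p* = €33, q* = 310; post-tax q = 298; deadweight loss = €90.
Difference: €150 vs €90 → market A is larger by €60.

Market A, by €60.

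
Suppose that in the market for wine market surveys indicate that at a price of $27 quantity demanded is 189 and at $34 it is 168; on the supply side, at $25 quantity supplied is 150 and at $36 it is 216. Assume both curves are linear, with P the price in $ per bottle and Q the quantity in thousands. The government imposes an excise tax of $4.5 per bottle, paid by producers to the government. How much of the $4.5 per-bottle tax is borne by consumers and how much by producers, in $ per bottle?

Demand slope: (168 − 189)/(34 − 27) = -3, so Qd = 270 − 3P.
Supply slope: (216 − 150)/(36 − 25) = 6, so Qs = 6P.
Without the tax, 270 − 3P = 6P gives 9P = 270, so P* = $30 and Q* = 180.
With the tax collected from producers, supply shifts: Qs = 6(P − 4.5).
New equilibrium: consumers pay $33, producers receive $28.5, Q = 171. (Wedge: Pb − Ps = 4.5.)
Burden on consumers: $3; on producers: $1.5. (They sum to $4.5.)
The less price-elastic side of the market bears the larger share of a per-unit tax.

Consumers bear $3 per bottle; producers bear $1.5 per bottle.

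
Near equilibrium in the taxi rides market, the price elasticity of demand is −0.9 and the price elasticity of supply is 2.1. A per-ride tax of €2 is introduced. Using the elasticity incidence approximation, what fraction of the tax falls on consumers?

Consumers' share ≈ 0.7.

Incidence ratio: consumers' share ≈ εs / (εs + |εd|) = 2.1 / (2.1 + 0.9) = 0.7.
Supply is the more elastic side, so consumers bear the larger share.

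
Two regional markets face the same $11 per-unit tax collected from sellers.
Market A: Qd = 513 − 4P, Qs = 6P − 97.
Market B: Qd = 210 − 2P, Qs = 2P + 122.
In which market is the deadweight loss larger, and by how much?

Market A, by $84.7.

Market A: pre-tax P* = $61, Q* = 269; post-tax Q = 242.6; deadweight loss = $145.2.
Market B: pre-tax P* = $22, Q* = 166; post-tax Q = 155; deadweight loss = $60.5.
Difference: $145.2 vs $60.5 → market A is larger by $84.7.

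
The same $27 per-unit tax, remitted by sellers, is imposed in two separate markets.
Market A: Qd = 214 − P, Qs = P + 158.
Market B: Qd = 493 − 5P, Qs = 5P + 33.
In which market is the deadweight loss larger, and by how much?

Market B, by $729.

Market A: pre-tax P* = $28, Q* = 186; post-tax Q = 172.5; deadweight loss = $182.25.
Market B: pre-tax P* = $46, Q* = 263; post-tax Q = 195.5; deadweight loss = $911.25.
Difference: $182.25 vs $911.25 → market B is larger by $729.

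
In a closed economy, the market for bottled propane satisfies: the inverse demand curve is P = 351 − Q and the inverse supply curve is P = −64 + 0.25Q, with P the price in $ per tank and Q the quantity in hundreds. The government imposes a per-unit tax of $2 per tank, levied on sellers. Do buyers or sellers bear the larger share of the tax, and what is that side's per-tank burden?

Rewrite in direct form: Qd = 351 − P and Qs = 4P + 256.
Before the tax: set 351 − P = 4P + 256 → P* = $19, Q* = 332.
With the tax collected from sellers, supply shifts: Qs = 4(P − 2) + 256.
Solving gives Q = 330.4 with buyers paying $20.6 and sellers receiving $18.6 (the $2 wedge).
Per-tank burden: buyers $1.6, sellers $0.4.
Buyers take the larger share because demand is less price-elastic here (demand slope 1 vs supply slope 4).
The less price-elastic side of the market bears the larger share of a per-unit tax.

Buyers bear the larger share: $1.6 per tank.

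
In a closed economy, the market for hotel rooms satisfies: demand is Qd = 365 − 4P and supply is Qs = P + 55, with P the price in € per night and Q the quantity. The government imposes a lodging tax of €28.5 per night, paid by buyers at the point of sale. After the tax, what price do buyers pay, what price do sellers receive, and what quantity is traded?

Before the tax: set 365 − 4P = P + 55 → P* = €62, Q* = 117.
With the tax collected from buyers, demand (in seller-price terms) shifts: Qd = 365 − 4(P + 28.5).
New equilibrium: buyers pay €67.7, sellers receive €39.2, Q = 94.2. (Wedge: Pb − Ps = 28.5.)

Buyers pay €67.7; sellers receive €39.2; quantity = 94.2.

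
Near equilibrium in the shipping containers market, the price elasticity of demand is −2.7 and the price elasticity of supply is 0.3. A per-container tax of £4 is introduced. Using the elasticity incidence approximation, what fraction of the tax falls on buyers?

Incidence ratio: buyers' share ≈ εs / (εs + |εd|) = 0.3 / (0.3 + 2.7) = 0.1.
Supply is the less elastic side, so buyers bear the smaller share.

Buyers' share ≈ 0.1.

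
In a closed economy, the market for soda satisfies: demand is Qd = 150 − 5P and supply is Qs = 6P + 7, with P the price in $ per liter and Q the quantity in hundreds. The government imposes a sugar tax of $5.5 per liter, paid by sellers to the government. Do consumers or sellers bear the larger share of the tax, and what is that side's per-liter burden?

Consumers bear the larger share: $3 per liter.

Before the tax: set 150 − 5P = 6P + 7 → P* = $13, Q* = 85.
With the tax collected from sellers, supply shifts: Qs = 6(P − 5.5) + 7.
Solving gives Q = 70 with consumers paying $16 and sellers receiving $10.5 (the $5.5 wedge).
Per-liter burden: consumers $3, sellers $2.5.
Consumers take the larger share because demand is less price-elastic here (demand slope 5 vs supply slope 6).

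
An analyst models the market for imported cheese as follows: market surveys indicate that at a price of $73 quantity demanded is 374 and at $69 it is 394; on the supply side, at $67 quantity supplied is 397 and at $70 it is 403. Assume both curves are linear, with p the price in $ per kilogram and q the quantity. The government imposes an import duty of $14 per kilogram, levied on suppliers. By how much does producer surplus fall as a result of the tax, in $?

Demand slope: (394 − 374)/(69 − 73) = -5, so qd = 739 − 5p.
Supply slope: (403 − 397)/(70 − 67) = 2, so qs = 2p + 263.
Before the tax: set 739 − 5p = 2p + 263 → p* = $68, q* = 399.
With the tax collected from suppliers, supply shifts: qs = 2(p − 14) + 263.
Solving gives q = 379 with buyers paying $72 and suppliers receiving $58 (the $14 wedge).
ΔPS is the trapezoid between Q = 379 and Q = 399 of height $10: ½ · (399 + 379) · 10 = $3890.

Producer surplus falls by $3890.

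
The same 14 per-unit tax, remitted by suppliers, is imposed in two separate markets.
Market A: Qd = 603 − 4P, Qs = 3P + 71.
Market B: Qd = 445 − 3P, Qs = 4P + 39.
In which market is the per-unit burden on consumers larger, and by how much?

Market B, by 2.

Market A: pre-tax P* = 76, Q* = 299; post-tax Q = 275; per-unit burden on consumers = 6.
Market B: pre-tax P* = 58, Q* = 271; post-tax Q = 247; per-unit burden on consumers = 8.
Difference: 6 vs 8 → market B is larger by 2.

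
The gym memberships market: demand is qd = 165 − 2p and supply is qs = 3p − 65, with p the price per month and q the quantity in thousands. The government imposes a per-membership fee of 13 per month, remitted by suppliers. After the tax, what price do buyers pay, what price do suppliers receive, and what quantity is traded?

Buyers pay 53.8; suppliers receive 40.8; quantity = 57.4.

Before the tax: set 165 − 2p = 3p − 65 → p* = 46, q* = 73.
With the tax collected from suppliers, supply shifts: qs = 3(p − 13) − 65.
Solving gives q = 57.4 with buyers paying 53.8 and suppliers receiving 40.8 (the 13 wedge).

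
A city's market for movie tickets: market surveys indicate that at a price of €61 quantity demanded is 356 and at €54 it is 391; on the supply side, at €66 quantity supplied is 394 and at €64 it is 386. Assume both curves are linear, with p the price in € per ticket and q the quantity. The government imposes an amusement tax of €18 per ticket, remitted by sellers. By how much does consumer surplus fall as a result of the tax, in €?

Consumer surplus falls by €2768.

Demand slope: (391 − 356)/(54 − 61) = -5, so qd = 661 − 5p.
Supply slope: (386 − 394)/(64 − 66) = 4, so qs = 4p + 130.
Before the tax: set 661 − 5p = 4p + 130 → p* = €59, q* = 366.
With the tax collected from sellers, supply shifts: qs = 4(p − 18) + 130.
Solving gives q = 326 with buyers paying €67 and sellers receiving €49 (the €18 wedge).
ΔCS is the trapezoid between Q = 326 and Q = 366 of height €8: ½ · (366 + 326) · 8 = €2768.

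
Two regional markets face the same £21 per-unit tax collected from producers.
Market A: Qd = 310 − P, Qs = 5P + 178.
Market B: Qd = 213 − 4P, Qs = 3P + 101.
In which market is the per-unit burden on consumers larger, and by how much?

Market A, by £8.5.

Market A: pre-tax P* = £22, Q* = 288; post-tax Q = 270.5; per-unit burden on consumers = £17.5.
Market B: pre-tax P* = £16, Q* = 149; post-tax Q = 113; per-unit burden on consumers = £9.
Difference: £17.5 vs £9 → market A is larger by £8.5.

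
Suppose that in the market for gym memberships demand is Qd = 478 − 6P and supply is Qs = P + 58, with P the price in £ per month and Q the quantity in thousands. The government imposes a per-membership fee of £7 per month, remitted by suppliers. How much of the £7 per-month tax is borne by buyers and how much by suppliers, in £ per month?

Buyers bear £1 per month; suppliers bear £6 per month.

Before the tax: set 478 − 6P = P + 58 → P* = £60, Q* = 118.
With the tax collected from suppliers, supply shifts: Qs = (P − 7) + 58.
New equilibrium: buyers pay £61, suppliers receive £54, Q = 112. (Wedge: Pb − Ps = 7.)
Burden on buyers: £1; on suppliers: £6. (They sum to £7.)
The less price-elastic side of the market bears the larger share of a per-unit tax.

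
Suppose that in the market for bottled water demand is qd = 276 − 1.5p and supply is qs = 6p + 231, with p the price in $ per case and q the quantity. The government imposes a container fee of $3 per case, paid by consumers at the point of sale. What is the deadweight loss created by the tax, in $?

Deadweight loss = $5.4.

Without the tax, 276 − 1.5p = 6p + 231 gives 7.5p = 45, so p* = $6 and q* = 267.
With the tax collected from consumers, demand (in seller-price terms) shifts: qd = 276 − 1.5(p + 3).
Solving gives q = 263.4 with consumers paying $8.4 and sellers receiving $5.4 (the $3 wedge).
Quantity falls by |ΔQ| = |267 − 263.4| = 3.6.
DWL = ½ · t · |ΔQ| = ½ · 3 · 3.6 = $5.4.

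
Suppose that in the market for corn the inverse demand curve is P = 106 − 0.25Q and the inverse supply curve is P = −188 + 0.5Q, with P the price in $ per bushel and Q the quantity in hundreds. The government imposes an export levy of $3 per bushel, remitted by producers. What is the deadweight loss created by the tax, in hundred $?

Rewrite in direct form: Qd = 424 − 4P and Qs = 2P + 376.
Without the tax, 424 − 4P = 2P + 376 gives 6P = 48, so P* = $8 and Q* = 392.
With the tax collected from producers, supply shifts: Qs = 2(P − 3) + 376.
New equilibrium: buyers pay $9, producers receive $6, Q = 388. (Wedge: Pb − Ps = 3.)
Quantity falls by |ΔQ| = |392 − 388| = 4.
DWL = ½ · t · |ΔQ| = ½ · 3 · 4 = $6.

Deadweight loss = $6 hundred.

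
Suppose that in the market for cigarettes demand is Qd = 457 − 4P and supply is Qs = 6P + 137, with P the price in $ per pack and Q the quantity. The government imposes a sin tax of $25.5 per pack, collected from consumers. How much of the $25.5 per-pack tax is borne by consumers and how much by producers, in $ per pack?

Consumers bear $15.3 per pack; producers bear $10.2 per pack.

Without the tax, 457 − 4P = 6P + 137 gives 10P = 320, so P* = $32 and Q* = 329.
With the tax collected from consumers, demand (in seller-price terms) shifts: Qd = 457 − 4(P + 25.5).
New equilibrium: consumers pay $47.3, producers receive $21.8, Q = 267.8. (Wedge: Pb − Ps = 25.5.)
Burden on consumers: $15.3; on producers: $10.2. (They sum to $25.5.)
The less price-elastic side of the market bears the larger share of a per-unit tax.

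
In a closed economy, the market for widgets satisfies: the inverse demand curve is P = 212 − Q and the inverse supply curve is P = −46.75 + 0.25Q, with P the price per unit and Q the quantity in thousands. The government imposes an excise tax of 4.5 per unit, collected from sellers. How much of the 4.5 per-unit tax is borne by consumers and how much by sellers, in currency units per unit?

Consumers bear 3.6 per unit; sellers bear 0.9 per unit.

Inverting to Q(P) form: Qd = 212 − P; Qs = 4P + 187.
Without the tax, 212 − P = 4P + 187 gives 5P = 25, so P* = 5 and Q* = 207.
With the tax collected from sellers, supply shifts: Qs = 4(P − 4.5) + 187.
New equilibrium: consumers pay 8.6, sellers receive 4.1, Q = 203.4. (Wedge: Pb − Ps = 4.5.)
Burden on consumers: 3.6; on sellers: 0.9. (They sum to 4.5.)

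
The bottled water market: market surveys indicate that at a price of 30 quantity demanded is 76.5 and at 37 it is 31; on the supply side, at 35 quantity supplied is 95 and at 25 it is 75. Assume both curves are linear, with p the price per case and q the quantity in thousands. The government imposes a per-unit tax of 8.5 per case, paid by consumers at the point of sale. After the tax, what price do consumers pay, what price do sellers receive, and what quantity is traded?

Consumers pay 31; sellers receive 22.5; quantity = 70.

Demand slope: (31 − 76.5)/(37 − 30) = -6.5, so qd = 271.5 − 6.5p.
Supply slope: (75 − 95)/(25 − 35) = 2, so qs = 2p + 25.
Without the tax, 271.5 − 6.5p = 2p + 25 gives 8.5p = 246.5, so p* = 29 and q* = 83.
With the tax collected from consumers, demand (in seller-price terms) shifts: qd = 271.5 − 6.5(p + 8.5).
New equilibrium: consumers pay 31, sellers receive 22.5, q = 70. (Wedge: pb − ps = 8.5.)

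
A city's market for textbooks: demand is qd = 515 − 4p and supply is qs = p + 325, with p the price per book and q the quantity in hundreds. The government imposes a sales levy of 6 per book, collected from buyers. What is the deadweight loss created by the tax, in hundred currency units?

Deadweight loss = 14.4 hundred.

Without the tax, 515 − 4p = p + 325 gives 5p = 190, so p* = 38 and q* = 363.
With the tax collected from buyers, demand (in seller-price terms) shifts: qd = 515 − 4(p + 6).
New equilibrium: buyers pay 39.2, suppliers receive 33.2, q = 358.2. (Wedge: pb − ps = 6.)
Quantity falls by |ΔQ| = |363 − 358.2| = 4.8.
DWL = ½ · t · |ΔQ| = ½ · 6 · 4.8 = 14.4.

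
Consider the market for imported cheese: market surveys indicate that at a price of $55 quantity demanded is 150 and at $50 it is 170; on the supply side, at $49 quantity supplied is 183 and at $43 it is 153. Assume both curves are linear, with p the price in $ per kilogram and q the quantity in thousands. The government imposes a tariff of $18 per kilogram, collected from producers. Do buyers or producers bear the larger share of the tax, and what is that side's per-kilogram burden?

Demand slope: (170 − 150)/(50 − 55) = -4, so qd = 370 − 4p.
Supply slope: (153 − 183)/(43 − 49) = 5, so qs = 5p − 62.
Without the tax, 370 − 4p = 5p − 62 gives 9p = 432, so p* = $48 and q* = 178.
With the tax collected from producers, supply shifts: qs = 5(p − 18) − 62.
New equilibrium: buyers pay $58, producers receive $40, q = 138. (Wedge: pb − ps = 18.)
Per-kilogram burden: buyers $10, producers $8.
Buyers take the larger share because demand is less price-elastic here (demand slope 4 vs supply slope 5).
The less price-elastic side of the market bears the larger share of a per-unit tax.

Buyers bear the larger share: $10 per kilogram.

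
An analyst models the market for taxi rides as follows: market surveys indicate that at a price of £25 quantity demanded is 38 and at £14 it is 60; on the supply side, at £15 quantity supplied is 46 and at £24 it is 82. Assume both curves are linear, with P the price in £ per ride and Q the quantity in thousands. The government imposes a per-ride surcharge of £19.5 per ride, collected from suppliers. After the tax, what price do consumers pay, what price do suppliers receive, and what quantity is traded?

Consumers pay £30; suppliers receive £10.5; quantity = 28.

Demand slope: (60 − 38)/(14 − 25) = -2, so Qd = 88 − 2P.
Supply slope: (82 − 46)/(24 − 15) = 4, so Qs = 4P − 14.
Before the tax: set 88 − 2P = 4P − 14 → P* = £17, Q* = 54.
With the tax collected from suppliers, supply shifts: Qs = 4(P − 19.5) − 14.
Solving gives Q = 28 with consumers paying £30 and suppliers receiving £10.5 (the £19.5 wedge).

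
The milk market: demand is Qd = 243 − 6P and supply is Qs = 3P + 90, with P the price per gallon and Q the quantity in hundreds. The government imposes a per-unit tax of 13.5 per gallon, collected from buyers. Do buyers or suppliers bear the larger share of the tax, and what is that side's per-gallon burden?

Without the tax, 243 − 6P = 3P + 90 gives 9P = 153, so P* = 17 and Q* = 141.
With the tax collected from buyers, demand (in seller-price terms) shifts: Qd = 243 − 6(P + 13.5).
Solving gives Q = 114 with buyers paying 21.5 and suppliers receiving 8 (the 13.5 wedge).
Per-gallon burden: buyers 4.5, suppliers 9.
Suppliers take the larger share because supply is less price-elastic here (demand slope 6 vs supply slope 3).

Suppliers bear the larger share: 9 per gallon.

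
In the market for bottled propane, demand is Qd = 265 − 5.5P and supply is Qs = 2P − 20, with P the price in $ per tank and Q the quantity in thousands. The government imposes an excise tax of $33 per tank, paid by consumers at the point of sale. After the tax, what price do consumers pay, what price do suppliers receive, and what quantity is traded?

Consumers pay $46.8; suppliers receive $13.8; quantity = 7.6.

Before the tax: set 265 − 5.5P = 2P − 20 → P* = $38, Q* = 56.
With the tax collected from consumers, demand (in seller-price terms) shifts: Qd = 265 − 5.5(P + 33).
New equilibrium: consumers pay $46.8, suppliers receive $13.8, Q = 7.6. (Wedge: Pb − Ps = 33.)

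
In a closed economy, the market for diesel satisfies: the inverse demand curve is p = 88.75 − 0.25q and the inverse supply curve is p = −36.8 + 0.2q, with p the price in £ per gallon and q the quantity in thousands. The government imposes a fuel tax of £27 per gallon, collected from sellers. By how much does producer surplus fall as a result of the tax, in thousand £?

Inverting to q(p) form: qd = 355 − 4p; qs = 5p + 184.
Without the tax, 355 − 4p = 5p + 184 gives 9p = 171, so p* = £19 and q* = 279.
With the tax collected from sellers, supply shifts: qs = 5(p − 27) + 184.
Solving gives q = 219 with buyers paying £34 and sellers receiving £7 (the £27 wedge).
ΔPS is the trapezoid between Q = 219 and Q = 279 of height £12: ½ · (279 + 219) · 12 = £2988.

Producer surplus falls by £2988 thousand.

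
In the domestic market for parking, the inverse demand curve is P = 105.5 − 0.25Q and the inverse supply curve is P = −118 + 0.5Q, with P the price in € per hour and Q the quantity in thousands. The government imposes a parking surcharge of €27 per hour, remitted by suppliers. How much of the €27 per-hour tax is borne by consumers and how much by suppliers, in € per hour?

Rewrite in direct form: Qd = 422 − 4P and Qs = 2P + 236.
Before the tax: set 422 − 4P = 2P + 236 → P* = €31, Q* = 298.
With the tax collected from suppliers, supply shifts: Qs = 2(P − 27) + 236.
Solving gives Q = 262 with consumers paying €40 and suppliers receiving €13 (the €27 wedge).
Burden on consumers: €9; on suppliers: €18. (They sum to €27.)

Consumers bear €9 per hour; suppliers bear €18 per hour.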